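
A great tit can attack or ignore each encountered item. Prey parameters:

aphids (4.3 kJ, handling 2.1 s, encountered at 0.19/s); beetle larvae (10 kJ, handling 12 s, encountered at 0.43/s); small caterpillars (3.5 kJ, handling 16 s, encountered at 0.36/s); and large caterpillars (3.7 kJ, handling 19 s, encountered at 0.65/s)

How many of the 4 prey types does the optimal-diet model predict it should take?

Profitabilities (E/h, kJ/s): aphids 2.05, beetle larvae 0.833, small caterpillars 0.219, large caterpillars 0.195. Add prey in this order while the next type's profitability exceeds the intake rate on those already taken.
Rate on top 1: 0.584. beetle larvae: 0.833 > 0.584 → include.
Rate on top 2: 0.7801. small caterpillars: 0.219 < 0.7801 → exclude; stop.
Optimal diet: aphids, beetle larvae — 2 of 4 types.

2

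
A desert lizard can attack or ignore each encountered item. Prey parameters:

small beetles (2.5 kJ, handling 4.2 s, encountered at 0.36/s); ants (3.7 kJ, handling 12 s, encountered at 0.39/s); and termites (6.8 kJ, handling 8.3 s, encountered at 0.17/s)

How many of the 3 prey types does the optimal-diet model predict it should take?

Rank by E/h (kJ/s): termites 0.819, small beetles 0.595, ants 0.308. Include each in turn until the next type's E/h falls below the running intake rate.
Rate on top 1: 0.4795. small beetles: 0.595 > 0.4795 → include.
Rate on top 2: 0.5241. ants: 0.308 < 0.5241 → exclude; stop.
Optimal diet: termites, small beetles — 2 of 3 types.

2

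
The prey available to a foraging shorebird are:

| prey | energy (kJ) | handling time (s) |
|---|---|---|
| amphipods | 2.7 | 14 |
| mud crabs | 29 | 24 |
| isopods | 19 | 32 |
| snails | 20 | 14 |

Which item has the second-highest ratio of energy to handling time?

mud crabs

Profitability E/h (kJ/s): amphipods = 2.7/14 = 0.193, mud crabs = 29/24 = 1.21, isopods = 19/32 = 0.594, snails = 20/14 = 1.43.
Ranked: snails > mud crabs > isopods > amphipods.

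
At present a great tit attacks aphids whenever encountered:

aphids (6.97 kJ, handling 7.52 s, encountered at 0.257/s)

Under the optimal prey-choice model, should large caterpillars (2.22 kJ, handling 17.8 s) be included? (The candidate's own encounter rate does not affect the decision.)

No

Current rate: (0.257×6.97)/(1 + 0.257×7.52) = 0.6108 kJ/s.
large caterpillars: E/h = 2.22/17.8 = 0.1247 kJ/s.
Since 0.1247 < R, time spent handling large caterpillars is better spent searching.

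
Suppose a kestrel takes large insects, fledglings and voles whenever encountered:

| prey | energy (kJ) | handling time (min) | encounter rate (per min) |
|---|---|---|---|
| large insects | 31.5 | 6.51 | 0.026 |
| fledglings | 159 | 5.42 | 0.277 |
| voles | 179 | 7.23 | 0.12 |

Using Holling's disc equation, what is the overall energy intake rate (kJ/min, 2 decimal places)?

18.75 kJ/min

Energy encountered per unit search time: 0.026×31.5 + 0.277×159 + 0.12×179 = 66.34 kJ/min.
Handling time per unit search time: 0.026×6.51 + 0.277×5.42 + 0.12×7.23 = 2.538.
Rate = 66.34/(1 + 2.538) = 18.75 kJ/min.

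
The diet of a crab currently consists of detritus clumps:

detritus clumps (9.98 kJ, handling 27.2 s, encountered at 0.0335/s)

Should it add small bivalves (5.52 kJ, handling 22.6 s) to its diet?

Current rate: (0.0335×9.98)/(1 + 0.0335×27.2) = 0.1749 kJ/s.
small bivalves: E/h = 5.52/22.6 = 0.2442 kJ/s.
0.2442 > 0.1749, so adding small bivalves raises the average — include it.

Yes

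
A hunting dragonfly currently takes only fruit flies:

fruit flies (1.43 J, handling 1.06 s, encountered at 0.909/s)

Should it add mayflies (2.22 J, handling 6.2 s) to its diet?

On fruit flies alone, R = ΣλE/(1+Σλh) = 1.3/1.964 = 0.662 J/s.
mayflies: E/h = 2.22/6.2 = 0.3581 J/s.
0.3581 < 0.662, so adding mayflies would lower the average — exclude it.

No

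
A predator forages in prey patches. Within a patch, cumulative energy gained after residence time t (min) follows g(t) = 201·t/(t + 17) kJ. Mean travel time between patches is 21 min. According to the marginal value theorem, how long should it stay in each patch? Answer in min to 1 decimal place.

18.9 min

By the marginal value theorem, leave when the instantaneous gain rate g'(t) equals the habitat-wide average g(t)/(T + t).
g'(t) = 201·17/(t + 17)². Setting 201·17/(t+17)² = 201t/[(t+17)(21+t)] gives 17(21+t) = t(t+17), so t² = 17×21 = 357.
t* = √357 = 18.89 min.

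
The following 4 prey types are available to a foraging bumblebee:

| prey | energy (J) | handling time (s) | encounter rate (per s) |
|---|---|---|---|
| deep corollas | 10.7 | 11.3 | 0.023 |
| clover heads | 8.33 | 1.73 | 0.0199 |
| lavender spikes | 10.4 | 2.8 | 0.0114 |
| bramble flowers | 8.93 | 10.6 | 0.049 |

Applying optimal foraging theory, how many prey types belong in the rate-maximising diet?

E/h in descending order: clover heads 4.82, lavender spikes 3.71, deep corollas 0.947, bramble flowers 0.842 J/s. The optimal diet is the largest prefix of this list for which every included type satisfies E_i/h_i > R on the types above it.
Rate on top 1: 0.1603. lavender spikes: 3.71 > 0.1603 → include.
Rate on top 2: 0.2666. deep corollas: 0.947 > 0.2666 → include.
Rate on top 3: 0.3999. bramble flowers: 0.842 > 0.3999 → include.
Optimal diet: clover heads, lavender spikes, deep corollas, bramble flowers — 4 of 4 types.

4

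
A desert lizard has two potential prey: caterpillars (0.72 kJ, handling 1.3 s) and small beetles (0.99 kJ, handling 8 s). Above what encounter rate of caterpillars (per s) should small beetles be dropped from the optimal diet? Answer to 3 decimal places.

0.221 per s

At the threshold, the rate on caterpillars alone equals the profitability of small beetles: λ·0.72/(1 + λ·1.3) = 0.99/8 = 0.1237.
Rearranging, λ(0.72 − 0.1237×1.3) = 0.1237, so λ = 0.1237/0.5591 = 0.2213 per s.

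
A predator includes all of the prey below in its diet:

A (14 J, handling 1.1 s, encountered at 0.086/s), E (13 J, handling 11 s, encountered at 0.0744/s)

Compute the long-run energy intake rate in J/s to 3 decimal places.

R = (0.086×14 + 0.0744×13) / (1 + 0.086×1.1 + 0.0744×11) = 2.171/1.913 = 1.135 J/s.

1.135 J/s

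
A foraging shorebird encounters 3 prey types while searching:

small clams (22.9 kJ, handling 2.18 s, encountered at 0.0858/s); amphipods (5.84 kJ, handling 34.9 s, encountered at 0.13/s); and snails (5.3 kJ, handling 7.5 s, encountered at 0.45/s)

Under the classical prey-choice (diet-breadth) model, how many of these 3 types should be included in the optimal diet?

1

E/h in descending order: small clams 10.5, snails 0.707, amphipods 0.167 kJ/s. The optimal diet is the largest prefix of this list for which every included type satisfies E_i/h_i > R on the types above it.
Rate on top 1: 1.655. snails: 0.707 < 1.655 → exclude; stop.
Optimal diet: small clams — 1 of 3 types.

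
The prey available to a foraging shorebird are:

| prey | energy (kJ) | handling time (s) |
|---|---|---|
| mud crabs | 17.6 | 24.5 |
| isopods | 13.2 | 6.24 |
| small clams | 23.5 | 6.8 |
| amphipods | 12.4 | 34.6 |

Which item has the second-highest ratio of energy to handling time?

In descending order of E/h:
small clams: 23.5/6.8 = 3.46 kJ/s
isopods: 13.2/6.24 = 2.12 kJ/s
mud crabs: 17.6/24.5 = 0.718 kJ/s
amphipods: 12.4/34.6 = 0.358 kJ/s

isopods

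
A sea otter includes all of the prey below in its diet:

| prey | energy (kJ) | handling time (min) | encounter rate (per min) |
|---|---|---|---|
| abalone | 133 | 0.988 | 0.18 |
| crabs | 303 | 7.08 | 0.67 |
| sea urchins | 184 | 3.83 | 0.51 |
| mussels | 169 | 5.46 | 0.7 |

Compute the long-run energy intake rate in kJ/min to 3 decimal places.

Energy encountered per unit search time: 0.18×133 + 0.67×303 + 0.51×184 + 0.7×169 = 439.1 kJ/min.
Handling time per unit search time: 0.18×0.988 + 0.67×7.08 + 0.51×3.83 + 0.7×5.46 = 10.7.
Rate = 439.1/(1 + 10.7) = 37.54 kJ/min.

37.540 kJ/min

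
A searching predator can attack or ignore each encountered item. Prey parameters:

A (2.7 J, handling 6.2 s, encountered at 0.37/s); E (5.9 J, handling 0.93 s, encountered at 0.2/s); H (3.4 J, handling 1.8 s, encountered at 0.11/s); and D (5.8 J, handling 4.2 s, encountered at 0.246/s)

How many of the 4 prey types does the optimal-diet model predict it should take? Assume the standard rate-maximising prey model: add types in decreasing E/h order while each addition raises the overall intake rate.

Profitabilities (E/h, J/s): E 6.34, H 1.89, D 1.38, A 0.435. Add prey in this order while the next type's profitability exceeds the intake rate on those already taken.
Rate on top 1: 0.9949. H: 1.89 > 0.9949 → include.
Rate on top 2: 1.123. D: 1.38 > 1.123 → include.
Rate on top 3: 1.233. A: 0.435 < 1.233 → exclude; stop.
Optimal diet: E, H, D — 3 of 4 types.

3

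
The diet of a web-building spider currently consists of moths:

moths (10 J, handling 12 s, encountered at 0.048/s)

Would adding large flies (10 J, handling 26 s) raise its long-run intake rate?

Intake rate on the current diet: R = (0.048×10) / (1 + 0.048×12) = 0.48/1.576 = 0.3046 J/s.
large flies: E/h = 10/26 = 0.3846 J/s.
Since 0.3846 > R, including large flies increases the long-run rate.

Yes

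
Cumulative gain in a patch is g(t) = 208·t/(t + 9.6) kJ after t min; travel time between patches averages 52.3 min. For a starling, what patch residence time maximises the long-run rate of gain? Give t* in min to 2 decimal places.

22.41 min

By the marginal value theorem, leave when the instantaneous gain rate g'(t) equals the habitat-wide average g(t)/(T + t).
g'(t) = 208·9.6/(t + 9.6)². Setting 208·9.6/(t+9.6)² = 208t/[(t+9.6)(52.3+t)] gives 9.6(52.3+t) = t(t+9.6), so t² = 9.6×52.3 = 502.1.
t* = √502.1 = 22.41 min.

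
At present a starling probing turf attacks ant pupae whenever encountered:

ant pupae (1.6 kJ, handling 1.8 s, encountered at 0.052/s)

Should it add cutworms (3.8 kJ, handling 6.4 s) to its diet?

Yes

Intake rate on the current diet: R = (0.052×1.6) / (1 + 0.052×1.8) = 0.0832/1.094 = 0.07608 kJ/s.
cutworms: E/h = 3.8/6.4 = 0.5937 kJ/s.
0.5937 > 0.07608, so adding cutworms raises the average — include it.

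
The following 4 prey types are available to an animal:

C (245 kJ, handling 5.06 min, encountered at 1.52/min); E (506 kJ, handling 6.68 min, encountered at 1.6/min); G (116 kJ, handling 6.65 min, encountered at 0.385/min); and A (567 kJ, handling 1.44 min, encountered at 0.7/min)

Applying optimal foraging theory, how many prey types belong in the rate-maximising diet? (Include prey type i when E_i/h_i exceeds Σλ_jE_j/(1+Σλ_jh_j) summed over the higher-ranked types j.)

Rank by E/h (kJ/min): A 394, E 75.7, C 48.4, G 17.4. Include each in turn until the next type's E/h falls below the running intake rate.
Rate on top 1: 197.7. E: 75.7 < 197.7 → exclude; stop.
Optimal diet: A — 1 of 4 types.

1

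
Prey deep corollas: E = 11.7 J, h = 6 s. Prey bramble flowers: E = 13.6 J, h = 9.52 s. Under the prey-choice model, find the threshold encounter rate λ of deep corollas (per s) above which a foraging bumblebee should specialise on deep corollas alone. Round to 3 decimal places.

0.457 per s

At the threshold, the rate on deep corollas alone equals the profitability of bramble flowers: λ·11.7/(1 + λ·6) = 13.6/9.52 = 1.429.
Rearranging, λ(11.7 − 1.429×6) = 1.429, so λ = 1.429/3.129 = 0.4566 per s.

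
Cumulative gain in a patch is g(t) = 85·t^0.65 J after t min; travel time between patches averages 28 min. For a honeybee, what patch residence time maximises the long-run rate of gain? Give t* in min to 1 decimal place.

By the marginal value theorem, leave when the instantaneous gain rate g'(t) equals the habitat-wide average g(t)/(T + t).
g'(t) = 0.65·85·t^-0.35. Setting 0.65·85·t^-0.35 = 85·t^0.65/(28+t) gives 0.65(28+t) = t, so 0.35·t = 0.65×28.
t* = 0.65×28/0.35 = 52 min.

52.0 min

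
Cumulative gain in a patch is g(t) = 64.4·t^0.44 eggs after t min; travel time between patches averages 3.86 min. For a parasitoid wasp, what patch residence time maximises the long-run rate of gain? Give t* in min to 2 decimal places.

3.03 min

Maximise g(t)/(T+t): set derivative to zero → g'(t)(T+t) = g(t).
g'(t) = 0.44·64.4·t^-0.56. Setting 0.44·64.4·t^-0.56 = 64.4·t^0.44/(3.86+t) gives 0.44(3.86+t) = t, so 0.56·t = 0.44×3.86.
t* = 0.44×3.86/0.56 = 3.033 min.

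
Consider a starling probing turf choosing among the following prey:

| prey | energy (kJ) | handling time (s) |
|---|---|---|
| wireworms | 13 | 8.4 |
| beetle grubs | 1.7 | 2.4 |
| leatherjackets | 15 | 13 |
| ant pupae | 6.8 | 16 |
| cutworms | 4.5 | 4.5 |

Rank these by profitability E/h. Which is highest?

Profitability E/h (kJ/s): wireworms = 13/8.4 = 1.55, beetle grubs = 1.7/2.4 = 0.708, leatherjackets = 15/13 = 1.15, ant pupae = 6.8/16 = 0.425, cutworms = 4.5/4.5 = 1.
Ranked: wireworms > leatherjackets > cutworms > beetle grubs > ant pupae.

wireworms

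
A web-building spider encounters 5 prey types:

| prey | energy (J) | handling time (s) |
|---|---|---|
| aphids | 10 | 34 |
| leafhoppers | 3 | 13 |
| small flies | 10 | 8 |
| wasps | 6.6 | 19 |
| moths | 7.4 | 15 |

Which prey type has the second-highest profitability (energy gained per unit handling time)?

moths

Profitability E/h (J/s): aphids = 10/34 = 0.294, leafhoppers = 3/13 = 0.231, small flies = 10/8 = 1.25, wasps = 6.6/19 = 0.347, moths = 7.4/15 = 0.493.
Ranked: small flies > moths > wasps > aphids > leafhoppers.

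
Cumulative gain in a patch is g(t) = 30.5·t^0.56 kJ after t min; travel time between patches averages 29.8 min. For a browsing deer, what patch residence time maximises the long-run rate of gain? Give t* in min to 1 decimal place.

Maximise g(t)/(T+t): set derivative to zero → g'(t)(T+t) = g(t).
g'(t) = 0.56·30.5·t^-0.44. Setting 0.56·30.5·t^-0.44 = 30.5·t^0.56/(29.8+t) gives 0.56(29.8+t) = t, so 0.44·t = 0.56×29.8.
t* = 0.56×29.8/0.44 = 37.93 min.

37.9 min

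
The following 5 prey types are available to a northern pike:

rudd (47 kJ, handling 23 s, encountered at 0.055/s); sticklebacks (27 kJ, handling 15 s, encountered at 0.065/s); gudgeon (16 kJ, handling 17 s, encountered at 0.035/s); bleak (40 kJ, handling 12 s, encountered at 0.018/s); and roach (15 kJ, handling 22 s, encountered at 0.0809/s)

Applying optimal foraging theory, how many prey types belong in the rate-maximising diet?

Rank by E/h (kJ/s): bleak 3.33, rudd 2.04, sticklebacks 1.8, gudgeon 0.941, roach 0.682. Include each in turn until the next type's E/h falls below the running intake rate.
Rate on top 1: 0.5921. rudd: 2.04 > 0.5921 → include.
Rate on top 2: 1.332. sticklebacks: 1.8 > 1.332 → include.
Rate on top 3: 1.464. gudgeon: 0.941 < 1.464 → exclude; stop.
Optimal diet: bleak, rudd, sticklebacks — 3 of 5 types.

3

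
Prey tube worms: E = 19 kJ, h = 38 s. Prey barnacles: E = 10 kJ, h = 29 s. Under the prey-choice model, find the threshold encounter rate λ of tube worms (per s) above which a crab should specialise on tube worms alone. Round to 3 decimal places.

At the threshold, the rate on tube worms alone equals the profitability of barnacles: λ·19/(1 + λ·38) = 10/29 = 0.3448.
Rearranging, λ(19 − 0.3448×38) = 0.3448, so λ = 0.3448/5.897 = 0.05848 per s.

0.058 per s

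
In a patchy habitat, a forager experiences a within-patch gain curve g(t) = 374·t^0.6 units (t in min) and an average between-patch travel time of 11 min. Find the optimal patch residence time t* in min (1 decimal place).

16.5 min

Maximise g(t)/(T+t): set derivative to zero → g'(t)(T+t) = g(t).
g'(t) = 0.6·374·t^-0.4. Setting 0.6·374·t^-0.4 = 374·t^0.6/(11+t) gives 0.6(11+t) = t, so 0.40·t = 0.6×11.
t* = 0.6×11/0.40 = 16.5 min.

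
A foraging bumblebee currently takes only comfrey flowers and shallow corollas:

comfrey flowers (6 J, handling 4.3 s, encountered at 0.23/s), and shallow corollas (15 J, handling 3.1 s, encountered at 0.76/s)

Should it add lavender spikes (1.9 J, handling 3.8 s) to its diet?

On comfrey flowers and shallow corollas alone, R = ΣλE/(1+Σλh) = 12.78/4.345 = 2.941 J/s.
lavender spikes: E/h = 1.9/3.8 = 0.5 J/s.
0.5 < 2.941, so adding lavender spikes would lower the average — exclude it.

No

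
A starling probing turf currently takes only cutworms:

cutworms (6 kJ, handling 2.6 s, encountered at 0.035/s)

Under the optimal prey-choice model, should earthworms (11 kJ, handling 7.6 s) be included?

Current rate: (0.035×6)/(1 + 0.035×2.6) = 0.1925 kJ/s.
earthworms: E/h = 11/7.6 = 1.447 kJ/s.
Since 1.447 > R, including earthworms increases the long-run rate.

Yes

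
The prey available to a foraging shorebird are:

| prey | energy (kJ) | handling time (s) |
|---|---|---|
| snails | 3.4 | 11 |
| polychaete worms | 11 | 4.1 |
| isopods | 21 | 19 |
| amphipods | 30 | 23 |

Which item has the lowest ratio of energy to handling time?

Profitability E/h (kJ/s): snails = 3.4/11 = 0.309, polychaete worms = 11/4.1 = 2.68, isopods = 21/19 = 1.11, amphipods = 30/23 = 1.3.
Ranked: polychaete worms > amphipods > isopods > snails.

snails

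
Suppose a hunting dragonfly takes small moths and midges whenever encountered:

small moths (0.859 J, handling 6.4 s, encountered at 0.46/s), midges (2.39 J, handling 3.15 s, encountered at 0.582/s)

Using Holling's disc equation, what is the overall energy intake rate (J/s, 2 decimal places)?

0.31 J/s

R = (0.46×0.859 + 0.582×2.39) / (1 + 0.46×6.4 + 0.582×3.15) = 1.786/5.777 = 0.3092 J/s.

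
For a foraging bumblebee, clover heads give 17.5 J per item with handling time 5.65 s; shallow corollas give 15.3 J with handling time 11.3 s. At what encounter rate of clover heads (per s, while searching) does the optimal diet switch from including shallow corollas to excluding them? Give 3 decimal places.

0.137 per s

Drop shallow corollas once their profitability E₂/h₂ falls below the rate achievable on clover heads alone: E₂/h₂ = λE₁/(1 + λh₁).
Solve for λ: λE₁h₂ = E₂(1 + λh₁) → λ(E₁h₂ − E₂h₁) = E₂ → λ = E₂/(E₁h₂ − E₂h₁).
λ = 15.3/(17.5×11.3 − 15.3×5.65) = 15.3/111.3 = 0.1375 per s.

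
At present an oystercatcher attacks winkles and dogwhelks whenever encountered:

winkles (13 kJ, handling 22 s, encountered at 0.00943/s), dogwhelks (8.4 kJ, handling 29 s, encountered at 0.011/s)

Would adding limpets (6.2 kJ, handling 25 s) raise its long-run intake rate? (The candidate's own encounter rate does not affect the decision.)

Current rate: (0.00943×13 + 0.011×8.4)/(1 + 0.00943×22 + 0.011×29) = 0.1408 kJ/s.
limpets: E/h = 6.2/25 = 0.248 kJ/s.
0.248 > 0.1408, so adding limpets raises the average — include it.

Yes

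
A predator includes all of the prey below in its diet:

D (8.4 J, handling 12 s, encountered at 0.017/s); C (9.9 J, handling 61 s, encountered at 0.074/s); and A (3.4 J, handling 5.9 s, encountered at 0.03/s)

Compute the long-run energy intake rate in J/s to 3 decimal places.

0.166 J/s

R = (0.017×8.4 + 0.074×9.9 + 0.03×3.4) / (1 + 0.017×12 + 0.074×61 + 0.03×5.9) = 0.9774/5.895 = 0.1658 J/s.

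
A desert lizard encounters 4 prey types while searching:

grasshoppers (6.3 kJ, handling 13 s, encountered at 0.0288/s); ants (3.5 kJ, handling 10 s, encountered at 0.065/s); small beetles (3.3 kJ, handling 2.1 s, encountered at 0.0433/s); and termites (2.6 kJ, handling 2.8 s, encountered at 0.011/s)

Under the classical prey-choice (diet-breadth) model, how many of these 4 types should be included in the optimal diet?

4

Profitabilities (E/h, kJ/s): small beetles 1.57, termites 0.929, grasshoppers 0.485, ants 0.35. Add prey in this order while the next type's profitability exceeds the intake rate on those already taken.
Rate on top 1: 0.131. termites: 0.929 > 0.131 → include.
Rate on top 2: 0.1529. grasshoppers: 0.485 > 0.1529 → include.
Rate on top 3: 0.2359. ants: 0.35 > 0.2359 → include.
Optimal diet: small beetles, termites, grasshoppers, ants — 4 of 4 types.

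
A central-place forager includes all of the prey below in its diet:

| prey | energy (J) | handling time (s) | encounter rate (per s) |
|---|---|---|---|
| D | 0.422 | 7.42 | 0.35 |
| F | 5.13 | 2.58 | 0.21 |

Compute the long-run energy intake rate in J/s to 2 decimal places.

0.30 J/s

R = Σλ_iE_i / (1 + Σλ_ih_i)
Numerator: 0.35×0.422 + 0.21×5.13 = 1.225
Denominator: 1 + 0.35×7.42 + 0.21×2.58 = 4.139
R = 1.225/4.139 = 0.296 J/s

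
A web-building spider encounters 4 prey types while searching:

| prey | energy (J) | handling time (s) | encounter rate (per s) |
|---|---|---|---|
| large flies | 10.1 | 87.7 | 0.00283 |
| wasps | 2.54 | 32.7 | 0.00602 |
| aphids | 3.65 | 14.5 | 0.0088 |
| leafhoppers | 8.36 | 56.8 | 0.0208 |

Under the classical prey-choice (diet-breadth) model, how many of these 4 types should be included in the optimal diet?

Rank by E/h (J/s): aphids 0.252, leafhoppers 0.147, large flies 0.115, wasps 0.0777. Include each in turn until the next type's E/h falls below the running intake rate.
Rate on top 1: 0.02849. leafhoppers: 0.147 > 0.02849 → include.
Rate on top 2: 0.08922. large flies: 0.115 > 0.08922 → include.
Rate on top 3: 0.09174. wasps: 0.0777 < 0.09174 → exclude; stop.
Optimal diet: aphids, leafhoppers, large flies — 3 of 4 types.

3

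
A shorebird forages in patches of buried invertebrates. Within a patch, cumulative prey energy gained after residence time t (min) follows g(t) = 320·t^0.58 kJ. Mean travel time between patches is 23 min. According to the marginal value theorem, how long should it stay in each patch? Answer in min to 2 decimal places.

Optimal t* satisfies g'(t*) = g(t*)/(T + t*).
g'(t) = 0.58·320·t^-0.42. Setting 0.58·320·t^-0.42 = 320·t^0.58/(23+t) gives 0.58(23+t) = t, so 0.42·t = 0.58×23.
t* = 0.58×23/0.42 = 31.76 min.

31.76 min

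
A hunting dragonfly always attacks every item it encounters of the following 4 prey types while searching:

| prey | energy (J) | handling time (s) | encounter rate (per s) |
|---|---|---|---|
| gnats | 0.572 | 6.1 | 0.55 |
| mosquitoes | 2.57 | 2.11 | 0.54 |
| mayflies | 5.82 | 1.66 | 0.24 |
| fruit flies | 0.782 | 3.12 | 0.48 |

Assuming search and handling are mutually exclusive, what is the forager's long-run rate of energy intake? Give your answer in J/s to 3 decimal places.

R = (0.55×0.572 + 0.54×2.57 + 0.24×5.82 + 0.48×0.782) / (1 + 0.55×6.1 + 0.54×2.11 + 0.24×1.66 + 0.48×3.12) = 3.475/7.39 = 0.4701 J/s.

0.470 J/s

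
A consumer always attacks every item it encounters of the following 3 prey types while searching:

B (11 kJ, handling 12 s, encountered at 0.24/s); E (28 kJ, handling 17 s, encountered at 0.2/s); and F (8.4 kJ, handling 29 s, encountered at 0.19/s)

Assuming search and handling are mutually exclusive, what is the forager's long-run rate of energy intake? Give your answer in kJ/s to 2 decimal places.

0.77 kJ/s

R = Σλ_iE_i / (1 + Σλ_ih_i)
Numerator: 0.24×11 + 0.2×28 + 0.19×8.4 = 9.836
Denominator: 1 + 0.24×12 + 0.2×17 + 0.19×29 = 12.79
R = 9.836/12.79 = 0.769 kJ/s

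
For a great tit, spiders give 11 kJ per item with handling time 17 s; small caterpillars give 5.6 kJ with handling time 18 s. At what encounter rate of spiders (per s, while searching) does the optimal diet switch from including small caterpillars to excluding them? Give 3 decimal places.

0.054 per s

The zero-one rule: include small caterpillars iff E₂/h₂ > λE₁/(1+λh₁). Equality gives the switch point.
λE₁h₂ = E₂ + λE₂h₁ ⇒ λ = E₂/(E₁h₂ − E₂h₁) = 5.6/(198 − 95.2) = 0.05447 per s.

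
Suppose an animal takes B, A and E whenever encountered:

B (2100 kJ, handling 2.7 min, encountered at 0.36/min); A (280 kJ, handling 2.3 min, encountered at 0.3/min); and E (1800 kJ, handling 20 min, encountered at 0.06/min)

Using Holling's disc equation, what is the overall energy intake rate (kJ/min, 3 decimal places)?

Energy encountered per unit search time: 0.36×2100 + 0.3×280 + 0.06×1800 = 948 kJ/min.
Handling time per unit search time: 0.36×2.7 + 0.3×2.3 + 0.06×20 = 2.862.
Rate = 948/(1 + 2.862) = 245.5 kJ/min.

245.469 kJ/min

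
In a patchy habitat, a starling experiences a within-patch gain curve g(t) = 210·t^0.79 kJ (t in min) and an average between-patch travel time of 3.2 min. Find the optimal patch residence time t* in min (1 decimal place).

By the marginal value theorem, leave when the instantaneous gain rate g'(t) equals the habitat-wide average g(t)/(T + t).
g'(t) = 0.79·210·t^-0.21. Setting 0.79·210·t^-0.21 = 210·t^0.79/(3.2+t) gives 0.79(3.2+t) = t, so 0.21·t = 0.79×3.2.
t* = 0.79×3.2/0.21 = 12.04 min.

12.0 min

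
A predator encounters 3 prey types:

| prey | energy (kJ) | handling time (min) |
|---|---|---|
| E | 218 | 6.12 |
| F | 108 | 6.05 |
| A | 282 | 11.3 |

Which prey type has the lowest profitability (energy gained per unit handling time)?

F

Profitability E/h (kJ/min): E = 218/6.12 = 35.6, F = 108/6.05 = 17.9, A = 282/11.3 = 25.
Ranked: E > A > F.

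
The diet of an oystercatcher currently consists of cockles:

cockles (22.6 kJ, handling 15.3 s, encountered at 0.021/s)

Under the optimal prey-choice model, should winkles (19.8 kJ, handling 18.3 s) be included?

On cockles alone, R = ΣλE/(1+Σλh) = 0.4746/1.321 = 0.3592 kJ/s.
Profitability of winkles: 19.8/18.3 = 1.082 kJ/s.
Since 1.082 > R, including winkles increases the long-run rate.

Yes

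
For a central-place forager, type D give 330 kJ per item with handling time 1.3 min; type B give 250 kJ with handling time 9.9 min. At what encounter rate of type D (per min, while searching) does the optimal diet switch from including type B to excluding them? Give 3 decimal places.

The zero-one rule: include type B iff E₂/h₂ > λE₁/(1+λh₁). Equality gives the switch point.
λE₁h₂ = E₂ + λE₂h₁ ⇒ λ = E₂/(E₁h₂ − E₂h₁) = 250/(3267 − 325) = 0.08498 per min.

0.085 per min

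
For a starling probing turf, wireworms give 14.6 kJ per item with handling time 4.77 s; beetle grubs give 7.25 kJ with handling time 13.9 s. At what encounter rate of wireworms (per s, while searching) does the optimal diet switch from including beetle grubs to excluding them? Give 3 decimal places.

Drop beetle grubs once their profitability E₂/h₂ falls below the rate achievable on wireworms alone: E₂/h₂ = λE₁/(1 + λh₁).
Solve for λ: λE₁h₂ = E₂(1 + λh₁) → λ(E₁h₂ − E₂h₁) = E₂ → λ = E₂/(E₁h₂ − E₂h₁).
λ = 7.25/(14.6×13.9 − 7.25×4.77) = 7.25/168.4 = 0.04306 per s.

0.043 per s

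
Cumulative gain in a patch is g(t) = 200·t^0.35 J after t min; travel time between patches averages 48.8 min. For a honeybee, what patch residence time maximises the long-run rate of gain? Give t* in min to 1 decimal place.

26.3 min

Maximise g(t)/(T+t): set derivative to zero → g'(t)(T+t) = g(t).
g'(t) = 0.35·200·t^-0.65. Setting 0.35·200·t^-0.65 = 200·t^0.35/(48.8+t) gives 0.35(48.8+t) = t, so 0.65·t = 0.35×48.8.
t* = 0.35×48.8/0.65 = 26.28 min.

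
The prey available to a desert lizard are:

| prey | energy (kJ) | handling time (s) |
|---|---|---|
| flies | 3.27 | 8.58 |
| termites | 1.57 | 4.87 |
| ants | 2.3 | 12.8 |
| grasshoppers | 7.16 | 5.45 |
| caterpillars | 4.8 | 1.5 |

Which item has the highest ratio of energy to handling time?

Profitability E/h (kJ/s): flies = 3.27/8.58 = 0.381, termites = 1.57/4.87 = 0.322, ants = 2.3/12.8 = 0.18, grasshoppers = 7.16/5.45 = 1.31, caterpillars = 4.8/1.5 = 3.2.
Ranked: caterpillars > grasshoppers > flies > termites > ants.

caterpillars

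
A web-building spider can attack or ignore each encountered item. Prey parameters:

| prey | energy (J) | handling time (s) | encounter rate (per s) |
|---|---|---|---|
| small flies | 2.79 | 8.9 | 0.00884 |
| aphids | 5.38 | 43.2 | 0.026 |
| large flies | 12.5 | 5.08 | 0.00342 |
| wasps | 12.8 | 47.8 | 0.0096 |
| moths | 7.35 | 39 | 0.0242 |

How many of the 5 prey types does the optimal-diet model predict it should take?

4

Profitabilities (E/h, J/s): large flies 2.46, small flies 0.313, wasps 0.268, moths 0.188, aphids 0.125. Add prey in this order while the next type's profitability exceeds the intake rate on those already taken.
Rate on top 1: 0.04202. small flies: 0.313 > 0.04202 → include.
Rate on top 2: 0.06151. wasps: 0.268 > 0.06151 → include.
Rate on top 3: 0.1224. moths: 0.188 > 0.1224 → include.
Rate on top 4: 0.1473. aphids: 0.125 < 0.1473 → exclude; stop.
Optimal diet: large flies, small flies, wasps, moths — 4 of 5 types.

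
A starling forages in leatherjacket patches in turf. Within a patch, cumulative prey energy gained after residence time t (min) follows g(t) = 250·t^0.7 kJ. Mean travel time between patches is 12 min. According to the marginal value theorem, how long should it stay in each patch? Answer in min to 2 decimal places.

Maximise g(t)/(T+t): set derivative to zero → g'(t)(T+t) = g(t).
g'(t) = 0.7·250·t^-0.3. Setting 0.7·250·t^-0.3 = 250·t^0.7/(12+t) gives 0.7(12+t) = t, so 0.30·t = 0.7×12.
t* = 0.7×12/0.30 = 28 min.

28.00 min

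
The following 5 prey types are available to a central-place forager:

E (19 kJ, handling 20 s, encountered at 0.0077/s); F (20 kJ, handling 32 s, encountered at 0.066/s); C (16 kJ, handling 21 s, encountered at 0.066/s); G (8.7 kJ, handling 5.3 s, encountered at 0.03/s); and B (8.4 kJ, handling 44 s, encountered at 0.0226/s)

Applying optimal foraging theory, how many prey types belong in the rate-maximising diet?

Rank by E/h (kJ/s): G 1.64, E 0.95, C 0.762, F 0.625, B 0.191. Include each in turn until the next type's E/h falls below the running intake rate.
Rate on top 1: 0.2252. E: 0.95 > 0.2252 → include.
Rate on top 2: 0.3102. C: 0.762 > 0.3102 → include.
Rate on top 3: 0.5422. F: 0.625 > 0.5422 → include.
Rate on top 4: 0.5785. B: 0.191 < 0.5785 → exclude; stop.
Optimal diet: G, E, C, F — 4 of 5 types.

4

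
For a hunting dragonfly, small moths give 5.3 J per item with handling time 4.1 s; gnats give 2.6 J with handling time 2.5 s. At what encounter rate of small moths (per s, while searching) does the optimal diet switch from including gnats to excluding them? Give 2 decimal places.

1.00 per s

At the threshold, the rate on small moths alone equals the profitability of gnats: λ·5.3/(1 + λ·4.1) = 2.6/2.5 = 1.04.
Rearranging, λ(5.3 − 1.04×4.1) = 1.04, so λ = 1.04/1.036 = 1.004 per s.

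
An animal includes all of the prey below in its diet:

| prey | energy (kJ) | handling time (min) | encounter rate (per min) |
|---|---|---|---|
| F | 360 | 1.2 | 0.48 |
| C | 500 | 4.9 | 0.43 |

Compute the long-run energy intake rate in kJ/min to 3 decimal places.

105.295 kJ/min

R = (0.48×360 + 0.43×500) / (1 + 0.48×1.2 + 0.43×4.9) = 387.8/3.683 = 105.3 kJ/min.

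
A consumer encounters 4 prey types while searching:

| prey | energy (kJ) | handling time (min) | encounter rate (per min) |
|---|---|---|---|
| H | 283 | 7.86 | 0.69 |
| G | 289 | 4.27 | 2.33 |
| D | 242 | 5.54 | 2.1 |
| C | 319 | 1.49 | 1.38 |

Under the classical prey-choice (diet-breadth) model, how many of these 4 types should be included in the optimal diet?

1

Profitabilities (E/h, kJ/min): C 214, G 67.7, D 43.7, H 36. Add prey in this order while the next type's profitability exceeds the intake rate on those already taken.
Rate on top 1: 144. G: 67.7 < 144 → exclude; stop.
Optimal diet: C — 1 of 4 types.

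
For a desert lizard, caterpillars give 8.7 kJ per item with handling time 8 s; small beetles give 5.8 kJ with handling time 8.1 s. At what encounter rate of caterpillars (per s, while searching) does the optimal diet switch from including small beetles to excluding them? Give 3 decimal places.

At the threshold, the rate on caterpillars alone equals the profitability of small beetles: λ·8.7/(1 + λ·8) = 5.8/8.1 = 0.716.
Rearranging, λ(8.7 − 0.716×8) = 0.716, so λ = 0.716/2.972 = 0.241 per s.

0.241 per s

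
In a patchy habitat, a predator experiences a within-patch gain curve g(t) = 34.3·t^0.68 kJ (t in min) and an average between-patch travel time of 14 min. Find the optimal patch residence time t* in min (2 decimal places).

29.75 min

Optimal t* satisfies g'(t*) = g(t*)/(T + t*).
g'(t) = 0.68·34.3·t^-0.32. Setting 0.68·34.3·t^-0.32 = 34.3·t^0.68/(14+t) gives 0.68(14+t) = t, so 0.32·t = 0.68×14.
t* = 0.68×14/0.32 = 29.75 min.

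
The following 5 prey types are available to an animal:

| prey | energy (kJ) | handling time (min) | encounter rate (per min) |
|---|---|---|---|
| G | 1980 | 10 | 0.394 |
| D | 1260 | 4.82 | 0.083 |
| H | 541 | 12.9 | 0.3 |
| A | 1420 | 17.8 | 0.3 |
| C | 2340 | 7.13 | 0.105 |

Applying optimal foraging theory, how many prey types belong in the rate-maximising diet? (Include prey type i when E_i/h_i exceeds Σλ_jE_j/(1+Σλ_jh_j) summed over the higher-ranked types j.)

Profitabilities (E/h, kJ/min): C 328, D 261, G 198, A 79.8, H 41.9. Add prey in this order while the next type's profitability exceeds the intake rate on those already taken.
Rate on top 1: 140.5. D: 261 > 140.5 → include.
Rate on top 2: 163. G: 198 > 163 → include.
Rate on top 3: 185.7. A: 79.8 < 185.7 → exclude; stop.
Optimal diet: C, D, G — 3 of 5 types.

3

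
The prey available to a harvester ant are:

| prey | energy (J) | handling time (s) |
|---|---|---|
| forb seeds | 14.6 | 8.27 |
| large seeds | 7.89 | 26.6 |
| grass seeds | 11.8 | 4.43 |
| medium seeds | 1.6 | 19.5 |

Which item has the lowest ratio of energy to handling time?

medium seeds

Profitability E/h (J/s): forb seeds = 14.6/8.27 = 1.77, large seeds = 7.89/26.6 = 0.297, grass seeds = 11.8/4.43 = 2.66, medium seeds = 1.6/19.5 = 0.0821.
Ranked: grass seeds > forb seeds > large seeds > medium seeds.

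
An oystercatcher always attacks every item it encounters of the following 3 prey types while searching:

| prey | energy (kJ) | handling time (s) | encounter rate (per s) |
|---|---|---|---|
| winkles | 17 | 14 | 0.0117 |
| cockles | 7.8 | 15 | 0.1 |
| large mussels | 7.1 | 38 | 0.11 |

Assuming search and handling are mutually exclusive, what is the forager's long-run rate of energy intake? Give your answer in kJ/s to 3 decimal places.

0.257 kJ/s

R = (0.0117×17 + 0.1×7.8 + 0.11×7.1) / (1 + 0.0117×14 + 0.1×15 + 0.11×38) = 1.76/6.844 = 0.2572 kJ/s.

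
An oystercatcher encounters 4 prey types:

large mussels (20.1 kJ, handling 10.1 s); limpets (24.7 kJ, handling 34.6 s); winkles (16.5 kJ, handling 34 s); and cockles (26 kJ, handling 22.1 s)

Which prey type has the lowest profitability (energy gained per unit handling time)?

Profitability E/h (kJ/s): large mussels = 20.1/10.1 = 1.99, limpets = 24.7/34.6 = 0.714, winkles = 16.5/34 = 0.485, cockles = 26/22.1 = 1.18.
Ranked: large mussels > cockles > limpets > winkles.

winkles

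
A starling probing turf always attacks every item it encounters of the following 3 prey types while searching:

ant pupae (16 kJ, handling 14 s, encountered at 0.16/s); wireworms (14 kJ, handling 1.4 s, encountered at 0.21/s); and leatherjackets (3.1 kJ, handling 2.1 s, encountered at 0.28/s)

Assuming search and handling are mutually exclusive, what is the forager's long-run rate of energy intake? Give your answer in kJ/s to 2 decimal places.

R = Σλ_iE_i / (1 + Σλ_ih_i)
Numerator: 0.16×16 + 0.21×14 + 0.28×3.1 = 6.368
Denominator: 1 + 0.16×14 + 0.21×1.4 + 0.28×2.1 = 4.122
R = 6.368/4.122 = 1.545 kJ/s

1.54 kJ/s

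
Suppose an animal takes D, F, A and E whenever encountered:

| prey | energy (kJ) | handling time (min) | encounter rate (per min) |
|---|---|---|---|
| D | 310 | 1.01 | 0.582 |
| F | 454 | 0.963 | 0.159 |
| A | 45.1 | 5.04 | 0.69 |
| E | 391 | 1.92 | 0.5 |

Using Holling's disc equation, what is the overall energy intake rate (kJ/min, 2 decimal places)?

Energy encountered per unit search time: 0.582×310 + 0.159×454 + 0.69×45.1 + 0.5×391 = 479.2 kJ/min.
Handling time per unit search time: 0.582×1.01 + 0.159×0.963 + 0.69×5.04 + 0.5×1.92 = 5.179.
Rate = 479.2/(1 + 5.179) = 77.56 kJ/min.

77.56 kJ/min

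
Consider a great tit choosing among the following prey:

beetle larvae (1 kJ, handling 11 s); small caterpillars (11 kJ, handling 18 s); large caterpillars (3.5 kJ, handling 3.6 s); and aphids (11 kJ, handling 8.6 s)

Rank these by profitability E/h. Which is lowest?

beetle larvae

Profitability E/h (kJ/s): beetle larvae = 1/11 = 0.0909, small caterpillars = 11/18 = 0.611, large caterpillars = 3.5/3.6 = 0.972, aphids = 11/8.6 = 1.28.
Ranked: aphids > large caterpillars > small caterpillars > beetle larvae.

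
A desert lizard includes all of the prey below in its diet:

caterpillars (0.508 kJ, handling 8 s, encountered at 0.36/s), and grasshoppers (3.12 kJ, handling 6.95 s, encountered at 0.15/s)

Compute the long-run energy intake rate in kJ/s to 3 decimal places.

0.132 kJ/s

R = Σλ_iE_i / (1 + Σλ_ih_i)
Numerator: 0.36×0.508 + 0.15×3.12 = 0.6509
Denominator: 1 + 0.36×8 + 0.15×6.95 = 4.922
R = 0.6509/4.922 = 0.1322 kJ/s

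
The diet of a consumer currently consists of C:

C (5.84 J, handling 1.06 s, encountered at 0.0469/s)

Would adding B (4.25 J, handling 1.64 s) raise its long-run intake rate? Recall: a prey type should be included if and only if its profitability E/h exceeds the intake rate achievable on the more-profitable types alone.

Yes

Intake rate on the current diet: R = (0.0469×5.84) / (1 + 0.0469×1.06) = 0.2739/1.05 = 0.2609 J/s.
B: E/h = 4.25/1.64 = 2.591 J/s.
2.591 > 0.2609, so adding B raises the average — include it.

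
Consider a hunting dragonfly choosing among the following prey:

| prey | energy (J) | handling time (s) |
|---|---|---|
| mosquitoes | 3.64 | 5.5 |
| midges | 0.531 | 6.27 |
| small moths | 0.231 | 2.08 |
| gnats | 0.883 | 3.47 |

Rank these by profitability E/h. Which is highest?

mosquitoes

In descending order of E/h:
mosquitoes: 3.64/5.5 = 0.662 J/s
gnats: 0.883/3.47 = 0.254 J/s
small moths: 0.231/2.08 = 0.111 J/s
midges: 0.531/6.27 = 0.0847 J/s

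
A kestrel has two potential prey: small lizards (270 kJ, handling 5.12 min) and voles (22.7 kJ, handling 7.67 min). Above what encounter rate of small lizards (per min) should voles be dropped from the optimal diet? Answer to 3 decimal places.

0.012 per min

At the threshold, the rate on small lizards alone equals the profitability of voles: λ·270/(1 + λ·5.12) = 22.7/7.67 = 2.96.
Rearranging, λ(270 − 2.96×5.12) = 2.96, so λ = 2.96/254.8 = 0.01161 per min.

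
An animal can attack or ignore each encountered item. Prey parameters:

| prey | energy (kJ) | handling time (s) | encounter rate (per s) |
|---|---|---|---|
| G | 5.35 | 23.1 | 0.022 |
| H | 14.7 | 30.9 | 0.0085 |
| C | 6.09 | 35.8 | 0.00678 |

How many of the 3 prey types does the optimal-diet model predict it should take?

3

Profitabilities (E/h, kJ/s): H 0.476, G 0.232, C 0.17. Add prey in this order while the next type's profitability exceeds the intake rate on those already taken.
Rate on top 1: 0.09896. G: 0.232 > 0.09896 → include.
Rate on top 2: 0.137. C: 0.17 > 0.137 → include.
Optimal diet: H, G, C — 3 of 3 types.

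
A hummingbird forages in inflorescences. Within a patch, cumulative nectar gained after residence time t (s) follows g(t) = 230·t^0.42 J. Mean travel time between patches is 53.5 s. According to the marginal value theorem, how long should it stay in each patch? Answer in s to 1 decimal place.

38.7 s

Maximise g(t)/(T+t): set derivative to zero → g'(t)(T+t) = g(t).
g'(t) = 0.42·230·t^-0.58. Setting 0.42·230·t^-0.58 = 230·t^0.42/(53.5+t) gives 0.42(53.5+t) = t, so 0.58·t = 0.42×53.5.
t* = 0.42×53.5/0.58 = 38.74 s.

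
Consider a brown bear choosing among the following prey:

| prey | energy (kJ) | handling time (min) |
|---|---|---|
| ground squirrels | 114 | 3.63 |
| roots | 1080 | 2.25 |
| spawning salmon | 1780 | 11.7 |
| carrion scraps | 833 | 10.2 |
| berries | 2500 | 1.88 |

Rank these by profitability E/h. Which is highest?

In descending order of E/h:
berries: 2500/1.88 = 1.33e+03 kJ/min
roots: 1080/2.25 = 480 kJ/min
spawning salmon: 1780/11.7 = 152 kJ/min
carrion scraps: 833/10.2 = 81.7 kJ/min
ground squirrels: 114/3.63 = 31.4 kJ/min

berries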